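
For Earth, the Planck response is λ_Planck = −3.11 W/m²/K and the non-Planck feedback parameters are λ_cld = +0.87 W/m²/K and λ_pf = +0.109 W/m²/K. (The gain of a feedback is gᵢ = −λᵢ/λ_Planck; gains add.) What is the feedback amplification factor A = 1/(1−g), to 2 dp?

Convert to gains: g_cld = 0.87/3.11 = 0.2797; g_pf = 0.109/3.11 = 0.03505.
Total gain g = 0.31475.
A = 1/(1 − 0.31475) = 1.46.

1.46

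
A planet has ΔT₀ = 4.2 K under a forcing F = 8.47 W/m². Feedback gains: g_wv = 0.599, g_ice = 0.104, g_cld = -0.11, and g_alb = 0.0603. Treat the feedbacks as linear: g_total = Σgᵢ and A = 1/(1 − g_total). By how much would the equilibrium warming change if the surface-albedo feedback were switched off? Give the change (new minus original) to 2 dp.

Original: g = 0.6533, ΔT = 4.2/(1−0.6533) = 12.1142 K.
Without surface-albedo: g' = 0.593, ΔT' = 4.2/(1−0.593) = 10.3194 K.
Change = 10.3194 − 12.1142 = -1.79 K.

-1.79 K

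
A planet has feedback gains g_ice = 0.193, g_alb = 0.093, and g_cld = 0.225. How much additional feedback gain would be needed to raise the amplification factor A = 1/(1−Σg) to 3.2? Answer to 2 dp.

0.18

Current total gain = 0.511.
Target gain for A = 3.2: g* = 1 − 1/3.2 = 0.6875.
Additional gain needed = 0.6875 − 0.511 = 0.18.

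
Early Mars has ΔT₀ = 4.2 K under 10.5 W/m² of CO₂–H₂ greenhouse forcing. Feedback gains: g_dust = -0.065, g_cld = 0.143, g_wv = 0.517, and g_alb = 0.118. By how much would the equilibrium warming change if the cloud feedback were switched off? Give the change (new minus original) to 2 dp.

Original: g = 0.713, ΔT = 4.2/(1−0.713) = 14.6341 K.
Without cloud: g' = 0.57, ΔT' = 4.2/(1−0.57) = 9.7674 K.
Change = 9.7674 − 14.6341 = -4.87 K.

-4.87 K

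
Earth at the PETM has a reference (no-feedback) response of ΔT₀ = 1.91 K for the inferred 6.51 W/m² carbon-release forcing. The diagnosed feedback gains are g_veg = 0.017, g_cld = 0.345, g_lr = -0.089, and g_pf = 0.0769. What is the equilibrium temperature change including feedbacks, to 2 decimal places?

Total gain g = 0.017 + 0.345 − 0.089 + 0.0769 = 0.3499.
Amplification A = 1/(1 − 0.3499) = 1.538.
ΔT = 1.91 × 1.538 = 2.94 K.

2.94 K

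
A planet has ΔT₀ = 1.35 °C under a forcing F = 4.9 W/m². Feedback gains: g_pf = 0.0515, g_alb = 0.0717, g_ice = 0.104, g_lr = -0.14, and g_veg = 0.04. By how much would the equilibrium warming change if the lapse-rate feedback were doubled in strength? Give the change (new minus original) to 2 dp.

-0.21 °C

Original: g = 0.1272, ΔT = 1.35/(1−0.1272) = 1.5467 °C.
With doubled lapse-rate: g' = -0.0128, ΔT' = 1.35/(1+0.0128) = 1.3329 °C.
Change = 1.3329 − 1.5467 = -0.21 °C.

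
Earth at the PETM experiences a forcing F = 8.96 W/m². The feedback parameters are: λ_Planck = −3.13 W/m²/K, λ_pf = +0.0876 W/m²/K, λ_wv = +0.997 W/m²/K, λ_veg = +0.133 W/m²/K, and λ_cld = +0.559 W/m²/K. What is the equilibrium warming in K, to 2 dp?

6.62 K

Net feedback parameter λ = (−3.13) + (+0.0876) + (+0.997) + (+0.133) + (+0.559) = -1.3534 W/m²/K.
ΔT = −F/λ = −8.96/(-1.3534) = 6.62 K.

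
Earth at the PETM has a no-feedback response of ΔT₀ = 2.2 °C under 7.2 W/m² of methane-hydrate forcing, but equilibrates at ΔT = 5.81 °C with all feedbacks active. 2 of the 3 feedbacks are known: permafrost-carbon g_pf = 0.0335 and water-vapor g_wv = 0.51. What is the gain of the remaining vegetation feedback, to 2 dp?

Amplification A = ΔT/ΔT₀ = 5.81/2.2 = 2.641.
Total gain g = 1 − 1/A = 1 − 1/2.641 = 0.6214.
Known gains sum to 0.0335 + 0.51 = 0.5435.
g_veg = 0.6214 − 0.5435 = 0.08.

0.08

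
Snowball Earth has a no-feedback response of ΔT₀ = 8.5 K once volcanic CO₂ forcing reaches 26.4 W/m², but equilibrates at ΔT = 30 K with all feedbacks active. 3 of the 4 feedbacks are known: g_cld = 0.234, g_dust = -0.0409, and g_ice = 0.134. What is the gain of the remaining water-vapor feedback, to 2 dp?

0.39

Amplification A = ΔT/ΔT₀ = 30/8.5 = 3.529.
Total gain g = 1 − 1/A = 1 − 1/3.529 = 0.7166.
Known gains sum to 0.234 − 0.0409 + 0.134 = 0.3271.
g_wv = 0.7166 − 0.3271 = 0.39.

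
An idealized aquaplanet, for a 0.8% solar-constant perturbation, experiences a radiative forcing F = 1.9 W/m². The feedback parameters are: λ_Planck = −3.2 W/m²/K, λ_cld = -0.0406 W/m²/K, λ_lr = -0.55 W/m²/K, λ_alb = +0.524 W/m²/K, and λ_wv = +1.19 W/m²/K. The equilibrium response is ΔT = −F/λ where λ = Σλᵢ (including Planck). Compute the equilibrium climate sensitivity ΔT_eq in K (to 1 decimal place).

0.9 K

Net feedback parameter λ = (−3.2) + (-0.0406) + (-0.55) + (+0.524) + (+1.19) = -2.0766 W/m²/K.
ΔT = −F/λ = −1.9/(-2.0766) = 0.9 K.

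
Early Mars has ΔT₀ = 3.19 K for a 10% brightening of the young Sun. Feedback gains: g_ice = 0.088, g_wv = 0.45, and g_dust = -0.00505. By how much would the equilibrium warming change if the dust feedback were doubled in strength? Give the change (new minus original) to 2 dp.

-0.07 K

Original: g = 0.53295, ΔT = 3.19/(1−0.53295) = 6.8301 K.
With doubled dust: g' = 0.5279, ΔT' = 3.19/(1−0.5279) = 6.7570 K.
Change = 6.7570 − 6.8301 = -0.07 K.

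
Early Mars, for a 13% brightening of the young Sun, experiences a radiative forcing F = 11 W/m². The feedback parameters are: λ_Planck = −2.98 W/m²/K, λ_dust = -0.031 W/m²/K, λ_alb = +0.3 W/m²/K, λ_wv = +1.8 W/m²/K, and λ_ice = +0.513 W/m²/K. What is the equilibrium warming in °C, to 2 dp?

Net feedback parameter λ = (−2.98) + (-0.031) + (+0.3) + (+1.8) + (+0.513) = -0.398 W/m²/K.
ΔT = −F/λ = −11/(-0.398) = 27.64 °C.

27.64 °C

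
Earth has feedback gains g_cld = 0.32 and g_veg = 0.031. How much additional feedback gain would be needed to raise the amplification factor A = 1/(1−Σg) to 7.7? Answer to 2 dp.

Current total gain = 0.351.
Target gain for A = 7.7: g* = 1 − 1/7.7 = 0.8701.
Additional gain needed = 0.8701 − 0.351 = 0.52.

0.52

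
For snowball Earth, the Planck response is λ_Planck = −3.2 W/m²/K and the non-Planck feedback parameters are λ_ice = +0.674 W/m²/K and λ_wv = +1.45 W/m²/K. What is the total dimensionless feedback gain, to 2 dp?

Convert to gains: g_ice = 0.674/3.2 = 0.2106; g_wv = 1.45/3.2 = 0.4531.
Total gain g = 0.6637.

0.66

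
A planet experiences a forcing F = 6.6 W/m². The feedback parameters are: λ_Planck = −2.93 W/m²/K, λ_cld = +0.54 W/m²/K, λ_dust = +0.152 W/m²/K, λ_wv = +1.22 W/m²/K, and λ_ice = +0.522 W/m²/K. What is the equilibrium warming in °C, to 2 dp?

13.31 °C

Net feedback parameter λ = (−2.93) + (+0.54) + (+0.152) + (+1.22) + (+0.522) = -0.496 W/m²/K.
ΔT = −F/λ = −6.6/(-0.496) = 13.31 °C.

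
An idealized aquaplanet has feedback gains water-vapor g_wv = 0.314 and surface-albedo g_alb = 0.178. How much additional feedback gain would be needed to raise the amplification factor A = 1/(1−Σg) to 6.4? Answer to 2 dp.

Current total gain = 0.492.
Target gain for A = 6.4: g* = 1 − 1/6.4 = 0.8438.
Additional gain needed = 0.8438 − 0.492 = 0.35.

0.35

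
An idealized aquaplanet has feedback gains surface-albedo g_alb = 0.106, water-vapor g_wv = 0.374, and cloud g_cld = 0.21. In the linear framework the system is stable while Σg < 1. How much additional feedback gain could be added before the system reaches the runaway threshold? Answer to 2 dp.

0.31

Current total gain = 0.106 + 0.374 + 0.21 = 0.69.
Margin to runaway = 1 − 0.69 = 0.31.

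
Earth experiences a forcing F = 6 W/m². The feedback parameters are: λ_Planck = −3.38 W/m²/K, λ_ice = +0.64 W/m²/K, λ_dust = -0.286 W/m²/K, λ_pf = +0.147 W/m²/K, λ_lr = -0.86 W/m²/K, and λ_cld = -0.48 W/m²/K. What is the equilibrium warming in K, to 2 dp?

Net feedback parameter λ = (−3.38) + (+0.64) + (-0.286) + (+0.147) + (-0.86) + (-0.48) = -4.219 W/m²/K.
ΔT = −F/λ = −6/(-4.219) = 1.42 K.

1.42 K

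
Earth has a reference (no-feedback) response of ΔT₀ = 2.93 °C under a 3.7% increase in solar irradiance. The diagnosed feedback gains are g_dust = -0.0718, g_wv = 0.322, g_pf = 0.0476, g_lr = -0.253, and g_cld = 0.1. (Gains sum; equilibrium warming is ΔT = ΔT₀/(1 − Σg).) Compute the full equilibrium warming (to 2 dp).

3.43 °C

Total gain g = -0.0718 + 0.322 + 0.0476 − 0.253 + 0.1 = 0.1448.
Amplification A = 1/(1 − 0.1448) = 1.169.
ΔT = 2.93 × 1.169 = 3.43 °C.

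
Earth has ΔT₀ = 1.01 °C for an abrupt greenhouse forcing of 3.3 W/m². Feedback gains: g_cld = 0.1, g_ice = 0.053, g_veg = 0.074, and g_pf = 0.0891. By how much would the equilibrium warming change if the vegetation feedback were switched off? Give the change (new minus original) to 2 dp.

-0.14 °C

Original: g = 0.3161, ΔT = 1.01/(1−0.3161) = 1.4768 °C.
Without vegetation: g' = 0.2421, ΔT' = 1.01/(1−0.2421) = 1.3326 °C.
Change = 1.3326 − 1.4768 = -0.14 °C.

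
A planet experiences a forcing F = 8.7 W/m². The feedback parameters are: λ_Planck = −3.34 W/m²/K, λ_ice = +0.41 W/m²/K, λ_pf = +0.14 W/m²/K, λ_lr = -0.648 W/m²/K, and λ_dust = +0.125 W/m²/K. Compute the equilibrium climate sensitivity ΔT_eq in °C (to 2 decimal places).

Net feedback parameter λ = (−3.34) + (+0.41) + (+0.14) + (-0.648) + (+0.125) = -3.313 W/m²/K.
ΔT = −F/λ = −8.7/(-3.313) = 2.63 °C.

2.63 °C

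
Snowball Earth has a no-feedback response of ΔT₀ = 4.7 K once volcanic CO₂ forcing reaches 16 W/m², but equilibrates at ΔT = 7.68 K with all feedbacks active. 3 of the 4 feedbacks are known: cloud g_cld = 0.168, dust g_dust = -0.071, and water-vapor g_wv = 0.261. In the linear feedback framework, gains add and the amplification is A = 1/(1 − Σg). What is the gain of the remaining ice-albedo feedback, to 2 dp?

0.03

Amplification A = ΔT/ΔT₀ = 7.68/4.7 = 1.634.
Total gain g = 1 − 1/A = 1 − 1/1.634 = 0.388.
Known gains sum to 0.168 − 0.071 + 0.261 = 0.358.
g_ice = 0.388 − 0.358 = 0.03.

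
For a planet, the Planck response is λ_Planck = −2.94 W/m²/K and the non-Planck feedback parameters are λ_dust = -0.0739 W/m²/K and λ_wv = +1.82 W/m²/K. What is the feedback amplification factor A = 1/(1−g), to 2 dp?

Convert to gains: g_dust = -0.0739/2.94 = -0.02514; g_wv = 1.82/2.94 = 0.619.
Total gain g = 0.59386.
A = 1/(1 − 0.59386) = 2.46.

2.46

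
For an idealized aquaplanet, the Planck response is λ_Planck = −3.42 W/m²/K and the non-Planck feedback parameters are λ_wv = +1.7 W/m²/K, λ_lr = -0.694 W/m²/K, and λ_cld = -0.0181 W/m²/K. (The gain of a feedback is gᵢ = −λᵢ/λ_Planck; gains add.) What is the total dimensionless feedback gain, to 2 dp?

Convert to gains: g_wv = 1.7/3.42 = 0.4971; g_lr = -0.694/3.42 = -0.2029; g_cld = -0.0181/3.42 = -0.005292.
Total gain g = 0.288908.

0.29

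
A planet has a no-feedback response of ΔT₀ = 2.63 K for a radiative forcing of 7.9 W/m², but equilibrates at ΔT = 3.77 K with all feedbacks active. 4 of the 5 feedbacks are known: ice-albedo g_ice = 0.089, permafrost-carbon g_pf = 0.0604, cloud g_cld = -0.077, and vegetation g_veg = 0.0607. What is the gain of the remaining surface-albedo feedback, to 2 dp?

0.17

Amplification A = ΔT/ΔT₀ = 3.77/2.63 = 1.433.
Total gain g = 1 − 1/A = 1 − 1/1.433 = 0.3022.
Known gains sum to 0.089 + 0.0604 − 0.077 + 0.0607 = 0.1331.
g_alb = 0.3022 − 0.1331 = 0.17.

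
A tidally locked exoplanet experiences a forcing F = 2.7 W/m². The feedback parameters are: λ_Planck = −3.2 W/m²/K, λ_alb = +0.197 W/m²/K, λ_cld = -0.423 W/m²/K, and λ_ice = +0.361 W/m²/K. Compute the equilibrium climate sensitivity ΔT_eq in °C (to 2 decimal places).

0.88 °C

Net feedback parameter λ = (−3.2) + (+0.197) + (-0.423) + (+0.361) = -3.065 W/m²/K.
ΔT = −F/λ = −2.7/(-3.065) = 0.88 °C.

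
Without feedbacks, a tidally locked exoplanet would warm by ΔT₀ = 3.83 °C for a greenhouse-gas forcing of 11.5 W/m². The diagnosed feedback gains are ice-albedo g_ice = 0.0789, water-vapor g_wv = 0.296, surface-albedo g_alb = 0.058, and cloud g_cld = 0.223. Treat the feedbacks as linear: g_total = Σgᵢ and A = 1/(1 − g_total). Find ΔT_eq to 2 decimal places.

Total gain g = 0.0789 + 0.296 + 0.058 + 0.223 = 0.6559.
Amplification A = 1/(1 − 0.6559) = 2.906.
ΔT = 3.83 × 2.906 = 11.13 °C.

11.13 °C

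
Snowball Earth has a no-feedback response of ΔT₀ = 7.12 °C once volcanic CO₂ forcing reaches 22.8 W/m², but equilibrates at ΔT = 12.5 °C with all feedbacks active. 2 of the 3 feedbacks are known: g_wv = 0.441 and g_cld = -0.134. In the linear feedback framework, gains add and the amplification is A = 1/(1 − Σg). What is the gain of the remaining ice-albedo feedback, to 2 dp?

0.12

Amplification A = ΔT/ΔT₀ = 12.5/7.12 = 1.756.
Total gain g = 1 − 1/A = 1 − 1/1.756 = 0.4305.
Known gains sum to 0.441 − 0.134 = 0.307.
g_ice = 0.4305 − 0.307 = 0.12.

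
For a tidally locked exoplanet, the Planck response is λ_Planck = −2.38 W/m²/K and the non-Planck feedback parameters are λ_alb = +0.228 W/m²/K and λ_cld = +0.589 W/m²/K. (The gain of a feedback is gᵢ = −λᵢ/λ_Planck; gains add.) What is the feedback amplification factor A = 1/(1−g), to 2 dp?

1.52

Convert to gains: g_alb = 0.228/2.38 = 0.0958; g_cld = 0.589/2.38 = 0.2475.
Total gain g = 0.3433.
A = 1/(1 − 0.3433) = 1.52.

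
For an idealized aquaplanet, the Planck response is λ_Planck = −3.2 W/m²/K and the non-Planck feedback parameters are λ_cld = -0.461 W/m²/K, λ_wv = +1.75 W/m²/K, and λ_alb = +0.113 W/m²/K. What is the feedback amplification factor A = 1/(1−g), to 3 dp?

Convert to gains: g_cld = -0.461/3.2 = -0.1441; g_wv = 1.75/3.2 = 0.5469; g_alb = 0.113/3.2 = 0.03531.
Total gain g = 0.43811.
A = 1/(1 − 0.43811) = 1.780.

1.780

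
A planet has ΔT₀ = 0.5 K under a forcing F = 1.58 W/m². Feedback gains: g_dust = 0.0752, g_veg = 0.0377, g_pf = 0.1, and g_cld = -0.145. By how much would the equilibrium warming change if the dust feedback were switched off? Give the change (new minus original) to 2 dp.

-0.04 K

Original: g = 0.0679, ΔT = 0.5/(1−0.0679) = 0.5364 K.
Without dust: g' = -0.0073, ΔT' = 0.5/(1+0.0073) = 0.4964 K.
Change = 0.4964 − 0.5364 = -0.04 K.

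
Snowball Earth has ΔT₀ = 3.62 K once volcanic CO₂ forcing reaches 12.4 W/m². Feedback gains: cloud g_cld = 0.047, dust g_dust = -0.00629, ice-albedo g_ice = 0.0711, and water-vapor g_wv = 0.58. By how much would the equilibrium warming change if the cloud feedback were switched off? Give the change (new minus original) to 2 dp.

-1.55 K

Original: g = 0.69181, ΔT = 3.62/(1−0.69181) = 11.7460 K.
Without cloud: g' = 0.64481, ΔT' = 3.62/(1−0.64481) = 10.1917 K.
Change = 10.1917 − 11.7460 = -1.55 K.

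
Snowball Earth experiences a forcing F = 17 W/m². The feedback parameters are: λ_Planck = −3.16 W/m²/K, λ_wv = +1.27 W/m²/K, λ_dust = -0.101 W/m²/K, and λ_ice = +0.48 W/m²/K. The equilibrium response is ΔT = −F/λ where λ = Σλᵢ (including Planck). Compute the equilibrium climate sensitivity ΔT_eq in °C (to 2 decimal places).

Net feedback parameter λ = (−3.16) + (+1.27) + (-0.101) + (+0.48) = -1.511 W/m²/K.
ΔT = −F/λ = −17/(-1.511) = 11.25 °C.

11.25 °C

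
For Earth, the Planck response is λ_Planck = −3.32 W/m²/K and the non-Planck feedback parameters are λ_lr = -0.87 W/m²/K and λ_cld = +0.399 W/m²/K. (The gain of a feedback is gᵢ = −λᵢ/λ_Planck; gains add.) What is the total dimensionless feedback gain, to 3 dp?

Convert to gains: g_lr = -0.87/3.32 = -0.262; g_cld = 0.399/3.32 = 0.1202.
Total gain g = -0.1418.

-0.142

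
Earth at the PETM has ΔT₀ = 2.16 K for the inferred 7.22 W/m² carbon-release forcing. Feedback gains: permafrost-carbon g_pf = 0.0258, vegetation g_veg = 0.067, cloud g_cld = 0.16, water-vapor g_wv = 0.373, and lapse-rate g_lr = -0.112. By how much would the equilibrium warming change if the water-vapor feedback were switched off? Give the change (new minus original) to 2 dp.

-1.93 K

Original: g = 0.5138, ΔT = 2.16/(1−0.5138) = 4.4426 K.
Without water-vapor: g' = 0.1408, ΔT' = 2.16/(1−0.1408) = 2.5140 K.
Change = 2.5140 − 4.4426 = -1.93 K.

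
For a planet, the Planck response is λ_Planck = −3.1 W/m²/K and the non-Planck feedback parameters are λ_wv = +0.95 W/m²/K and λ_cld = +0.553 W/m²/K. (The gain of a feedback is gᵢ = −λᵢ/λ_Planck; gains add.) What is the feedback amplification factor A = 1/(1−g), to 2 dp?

1.94

Convert to gains: g_wv = 0.95/3.1 = 0.3065; g_cld = 0.553/3.1 = 0.1784.
Total gain g = 0.4849.
A = 1/(1 − 0.4849) = 1.94.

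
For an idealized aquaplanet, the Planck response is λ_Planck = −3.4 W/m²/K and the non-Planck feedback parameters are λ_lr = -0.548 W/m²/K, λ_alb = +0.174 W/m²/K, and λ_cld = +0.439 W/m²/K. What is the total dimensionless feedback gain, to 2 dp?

Convert to gains: g_lr = -0.548/3.4 = -0.1612; g_alb = 0.174/3.4 = 0.05118; g_cld = 0.439/3.4 = 0.1291.
Total gain g = 0.01908.

0.02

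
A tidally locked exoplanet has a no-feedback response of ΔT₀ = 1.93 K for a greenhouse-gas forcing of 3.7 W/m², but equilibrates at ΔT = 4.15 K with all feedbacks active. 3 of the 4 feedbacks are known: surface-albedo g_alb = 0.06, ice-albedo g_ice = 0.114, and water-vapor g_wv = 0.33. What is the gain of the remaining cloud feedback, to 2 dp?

0.03

Amplification A = ΔT/ΔT₀ = 4.15/1.93 = 2.15.
Total gain g = 1 − 1/A = 1 − 1/2.15 = 0.5349.
Known gains sum to 0.06 + 0.114 + 0.33 = 0.504.
g_cld = 0.5349 − 0.504 = 0.03.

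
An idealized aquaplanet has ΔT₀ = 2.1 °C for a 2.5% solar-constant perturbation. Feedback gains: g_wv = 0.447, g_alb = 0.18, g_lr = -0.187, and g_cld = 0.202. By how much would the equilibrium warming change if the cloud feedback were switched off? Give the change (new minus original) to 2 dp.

-2.12 °C

Original: g = 0.642, ΔT = 2.1/(1−0.642) = 5.8659 °C.
Without cloud: g' = 0.44, ΔT' = 2.1/(1−0.44) = 3.7500 °C.
Change = 3.7500 − 5.8659 = -2.12 °C.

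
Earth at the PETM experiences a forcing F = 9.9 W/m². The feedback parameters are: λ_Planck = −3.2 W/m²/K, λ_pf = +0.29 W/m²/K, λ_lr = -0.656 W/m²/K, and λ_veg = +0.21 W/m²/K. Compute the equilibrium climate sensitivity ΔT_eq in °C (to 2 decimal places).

Net feedback parameter λ = (−3.2) + (+0.29) + (-0.656) + (+0.21) = -3.356 W/m²/K.
ΔT = −F/λ = −9.9/(-3.356) = 2.95 °C.

2.95 °C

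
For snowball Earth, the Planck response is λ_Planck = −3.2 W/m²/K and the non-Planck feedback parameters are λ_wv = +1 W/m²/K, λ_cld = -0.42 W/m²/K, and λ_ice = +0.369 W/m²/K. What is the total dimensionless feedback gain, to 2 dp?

Convert to gains: g_wv = 1/3.2 = 0.3125; g_cld = -0.42/3.2 = -0.1312; g_ice = 0.369/3.2 = 0.1153.
Total gain g = 0.2966.

0.30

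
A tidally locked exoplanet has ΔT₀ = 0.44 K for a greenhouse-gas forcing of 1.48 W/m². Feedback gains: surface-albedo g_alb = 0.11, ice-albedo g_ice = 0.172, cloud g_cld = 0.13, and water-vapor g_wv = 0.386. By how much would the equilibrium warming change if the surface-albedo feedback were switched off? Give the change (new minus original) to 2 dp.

Original: g = 0.798, ΔT = 0.44/(1−0.798) = 2.1782 K.
Without surface-albedo: g' = 0.688, ΔT' = 0.44/(1−0.688) = 1.4103 K.
Change = 1.4103 − 2.1782 = -0.77 K.

-0.77 K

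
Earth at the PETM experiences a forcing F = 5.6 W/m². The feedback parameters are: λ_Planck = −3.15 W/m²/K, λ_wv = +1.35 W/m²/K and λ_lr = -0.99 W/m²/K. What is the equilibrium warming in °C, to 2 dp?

Net feedback parameter λ = (−3.15) + (+1.35) + (-0.99) = -2.79 W/m²/K.
ΔT = −F/λ = −5.6/(-2.79) = 2.01 °C.

2.01 °C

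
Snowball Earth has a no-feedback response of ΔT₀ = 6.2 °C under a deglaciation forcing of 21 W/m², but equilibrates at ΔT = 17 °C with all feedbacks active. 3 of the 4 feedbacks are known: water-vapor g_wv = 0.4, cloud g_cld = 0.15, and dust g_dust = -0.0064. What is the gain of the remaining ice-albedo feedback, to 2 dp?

0.09

Amplification A = ΔT/ΔT₀ = 17/6.2 = 2.742.
Total gain g = 1 − 1/A = 1 − 1/2.742 = 0.6353.
Known gains sum to 0.4 + 0.15 − 0.0064 = 0.5436.
g_ice = 0.6353 − 0.5436 = 0.09.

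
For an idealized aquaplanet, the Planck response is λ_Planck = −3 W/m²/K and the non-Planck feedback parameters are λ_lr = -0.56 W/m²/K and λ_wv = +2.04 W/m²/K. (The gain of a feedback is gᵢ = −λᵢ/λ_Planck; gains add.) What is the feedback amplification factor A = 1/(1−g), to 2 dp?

Convert to gains: g_lr = -0.56/3 = -0.1867; g_wv = 2.04/3 = 0.68.
Total gain g = 0.4933.
A = 1/(1 − 0.4933) = 1.97.

1.97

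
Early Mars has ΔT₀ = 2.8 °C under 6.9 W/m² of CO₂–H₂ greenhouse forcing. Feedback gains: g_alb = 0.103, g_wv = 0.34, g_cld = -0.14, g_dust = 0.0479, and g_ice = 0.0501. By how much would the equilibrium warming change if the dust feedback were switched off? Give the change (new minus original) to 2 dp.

-0.35 °C

Original: g = 0.401, ΔT = 2.8/(1−0.401) = 4.6745 °C.
Without dust: g' = 0.3531, ΔT' = 2.8/(1−0.3531) = 4.3283 °C.
Change = 4.3283 − 4.6745 = -0.35 °C.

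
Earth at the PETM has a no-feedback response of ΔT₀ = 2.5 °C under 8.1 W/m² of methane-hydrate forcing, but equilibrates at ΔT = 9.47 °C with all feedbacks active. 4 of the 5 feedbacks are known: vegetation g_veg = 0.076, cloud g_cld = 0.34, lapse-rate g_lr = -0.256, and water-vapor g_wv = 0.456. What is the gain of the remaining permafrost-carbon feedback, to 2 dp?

Amplification A = ΔT/ΔT₀ = 9.47/2.5 = 3.788.
Total gain g = 1 − 1/A = 1 − 1/3.788 = 0.736.
Known gains sum to 0.076 + 0.34 − 0.256 + 0.456 = 0.616.
g_pf = 0.736 − 0.616 = 0.12.

0.12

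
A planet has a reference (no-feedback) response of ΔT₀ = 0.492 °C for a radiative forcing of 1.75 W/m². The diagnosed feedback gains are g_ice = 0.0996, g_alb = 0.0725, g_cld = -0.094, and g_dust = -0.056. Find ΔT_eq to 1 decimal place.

Total gain g = 0.0996 + 0.0725 − 0.094 − 0.056 = 0.0221.
Amplification A = 1/(1 − 0.0221) = 1.023.
ΔT = 0.492 × 1.023 = 0.5 °C.

0.5 °C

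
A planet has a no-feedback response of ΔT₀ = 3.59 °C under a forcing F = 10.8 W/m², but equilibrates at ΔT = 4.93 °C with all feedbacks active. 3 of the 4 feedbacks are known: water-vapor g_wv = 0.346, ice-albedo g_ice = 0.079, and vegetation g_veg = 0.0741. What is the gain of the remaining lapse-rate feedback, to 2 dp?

Amplification A = ΔT/ΔT₀ = 4.93/3.59 = 1.373.
Total gain g = 1 − 1/A = 1 − 1/1.373 = 0.2717.
Known gains sum to 0.346 + 0.079 + 0.0741 = 0.4991.
g_lr = 0.2717 − 0.4991 = -0.23.

-0.23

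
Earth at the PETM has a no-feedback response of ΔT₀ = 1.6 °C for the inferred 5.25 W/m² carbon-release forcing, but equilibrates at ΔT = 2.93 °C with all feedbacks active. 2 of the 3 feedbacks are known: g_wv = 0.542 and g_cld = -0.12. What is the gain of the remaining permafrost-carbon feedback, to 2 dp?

0.03

Amplification A = ΔT/ΔT₀ = 2.93/1.6 = 1.831.
Total gain g = 1 − 1/A = 1 − 1/1.831 = 0.4539.
Known gains sum to 0.542 − 0.12 = 0.422.
g_pf = 0.4539 − 0.422 = 0.03.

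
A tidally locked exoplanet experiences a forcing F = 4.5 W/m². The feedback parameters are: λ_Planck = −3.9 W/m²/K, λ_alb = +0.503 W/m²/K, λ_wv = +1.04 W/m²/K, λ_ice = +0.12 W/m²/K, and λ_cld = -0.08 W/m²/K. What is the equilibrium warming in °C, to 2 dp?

Net feedback parameter λ = (−3.9) + (+0.503) + (+1.04) + (+0.12) + (-0.08) = -2.317 W/m²/K.
ΔT = −F/λ = −4.5/(-2.317) = 1.94 °C.

1.94 °C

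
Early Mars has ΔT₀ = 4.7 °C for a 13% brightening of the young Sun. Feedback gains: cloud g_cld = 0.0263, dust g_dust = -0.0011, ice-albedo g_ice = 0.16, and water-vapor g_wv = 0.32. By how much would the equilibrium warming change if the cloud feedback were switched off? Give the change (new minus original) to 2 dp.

Original: g = 0.5052, ΔT = 4.7/(1−0.5052) = 9.4988 °C.
Without cloud: g' = 0.4789, ΔT' = 4.7/(1−0.4789) = 9.0194 °C.
Change = 9.0194 − 9.4988 = -0.48 °C.

-0.48 °C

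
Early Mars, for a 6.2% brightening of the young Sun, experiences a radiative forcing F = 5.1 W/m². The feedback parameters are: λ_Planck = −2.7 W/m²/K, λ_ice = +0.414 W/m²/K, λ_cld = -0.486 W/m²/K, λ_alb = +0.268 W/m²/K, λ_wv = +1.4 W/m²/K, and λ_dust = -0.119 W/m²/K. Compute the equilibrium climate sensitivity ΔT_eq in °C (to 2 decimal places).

Net feedback parameter λ = (−2.7) + (+0.414) + (-0.486) + (+0.268) + (+1.4) + (-0.119) = -1.223 W/m²/K.
ΔT = −F/λ = −5.1/(-1.223) = 4.17 °C.

4.17 °C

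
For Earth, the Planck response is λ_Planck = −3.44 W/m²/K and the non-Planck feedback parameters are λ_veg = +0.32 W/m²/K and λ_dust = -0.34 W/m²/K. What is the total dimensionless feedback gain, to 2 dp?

Convert to gains: g_veg = 0.32/3.44 = 0.09302; g_dust = -0.34/3.44 = -0.09884.
Total gain g = -0.00582.

-0.01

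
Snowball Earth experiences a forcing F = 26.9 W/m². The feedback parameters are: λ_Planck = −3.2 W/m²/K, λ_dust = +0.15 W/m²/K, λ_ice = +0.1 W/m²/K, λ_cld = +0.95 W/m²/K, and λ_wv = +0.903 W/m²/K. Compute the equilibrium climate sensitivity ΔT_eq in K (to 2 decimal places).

Net feedback parameter λ = (−3.2) + (+0.15) + (+0.1) + (+0.95) + (+0.903) = -1.097 W/m²/K.
ΔT = −F/λ = −26.9/(-1.097) = 24.52 K.

24.52 K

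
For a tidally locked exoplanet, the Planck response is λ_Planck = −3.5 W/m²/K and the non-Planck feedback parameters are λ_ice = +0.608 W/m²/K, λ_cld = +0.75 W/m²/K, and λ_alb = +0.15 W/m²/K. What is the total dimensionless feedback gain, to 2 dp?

Convert to gains: g_ice = 0.608/3.5 = 0.1737; g_cld = 0.75/3.5 = 0.2143; g_alb = 0.15/3.5 = 0.04286.
Total gain g = 0.43086.

0.43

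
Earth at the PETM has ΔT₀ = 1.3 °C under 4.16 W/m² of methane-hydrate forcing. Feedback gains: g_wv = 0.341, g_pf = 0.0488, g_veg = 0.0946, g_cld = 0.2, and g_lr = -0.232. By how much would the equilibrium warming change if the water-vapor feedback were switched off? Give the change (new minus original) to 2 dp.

Original: g = 0.4524, ΔT = 1.3/(1−0.4524) = 2.3740 °C.
Without water-vapor: g' = 0.1114, ΔT' = 1.3/(1−0.1114) = 1.4630 °C.
Change = 1.4630 − 2.3740 = -0.91 °C.

-0.91 °C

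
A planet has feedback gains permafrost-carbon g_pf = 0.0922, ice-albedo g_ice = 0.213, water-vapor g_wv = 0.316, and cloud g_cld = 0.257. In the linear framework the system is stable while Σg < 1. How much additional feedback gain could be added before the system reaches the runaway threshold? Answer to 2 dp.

Current total gain = 0.0922 + 0.213 + 0.316 + 0.257 = 0.8782.
Margin to runaway = 1 − 0.8782 = 0.12.

0.12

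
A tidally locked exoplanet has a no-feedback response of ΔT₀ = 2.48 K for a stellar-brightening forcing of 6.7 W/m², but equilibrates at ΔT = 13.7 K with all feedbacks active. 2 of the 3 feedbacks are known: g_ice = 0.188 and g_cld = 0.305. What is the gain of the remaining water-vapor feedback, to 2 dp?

0.33

Amplification A = ΔT/ΔT₀ = 13.7/2.48 = 5.524.
Total gain g = 1 − 1/A = 1 − 1/5.524 = 0.819.
Known gains sum to 0.188 + 0.305 = 0.493.
g_wv = 0.819 − 0.493 = 0.33.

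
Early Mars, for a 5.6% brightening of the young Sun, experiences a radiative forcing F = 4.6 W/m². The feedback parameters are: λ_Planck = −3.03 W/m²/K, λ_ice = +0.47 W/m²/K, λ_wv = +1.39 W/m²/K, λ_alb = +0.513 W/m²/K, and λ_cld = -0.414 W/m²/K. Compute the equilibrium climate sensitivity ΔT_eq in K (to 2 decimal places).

Net feedback parameter λ = (−3.03) + (+0.47) + (+1.39) + (+0.513) + (-0.414) = -1.071 W/m²/K.
ΔT = −F/λ = −4.6/(-1.071) = 4.30 K.

4.30 K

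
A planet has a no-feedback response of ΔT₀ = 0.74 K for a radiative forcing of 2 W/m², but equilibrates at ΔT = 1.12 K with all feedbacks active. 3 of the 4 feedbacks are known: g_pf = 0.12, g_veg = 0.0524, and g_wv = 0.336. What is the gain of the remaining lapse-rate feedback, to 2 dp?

Amplification A = ΔT/ΔT₀ = 1.12/0.74 = 1.514.
Total gain g = 1 − 1/A = 1 − 1/1.514 = 0.3395.
Known gains sum to 0.12 + 0.0524 + 0.336 = 0.5084.
g_lr = 0.3395 − 0.5084 = -0.17.

-0.17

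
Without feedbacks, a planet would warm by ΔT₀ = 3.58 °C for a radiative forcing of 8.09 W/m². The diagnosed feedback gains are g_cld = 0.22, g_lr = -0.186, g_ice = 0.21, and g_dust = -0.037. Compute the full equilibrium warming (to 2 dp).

Total gain g = 0.22 − 0.186 + 0.21 − 0.037 = 0.207.
Amplification A = 1/(1 − 0.207) = 1.261.
ΔT = 3.58 × 1.261 = 4.51 °C.

4.51 °C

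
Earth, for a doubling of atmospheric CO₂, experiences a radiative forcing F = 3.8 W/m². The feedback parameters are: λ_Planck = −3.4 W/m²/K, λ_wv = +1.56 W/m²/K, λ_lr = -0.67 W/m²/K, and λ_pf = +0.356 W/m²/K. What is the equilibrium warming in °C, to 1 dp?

1.8 °C

Net feedback parameter λ = (−3.4) + (+1.56) + (-0.67) + (+0.356) = -2.154 W/m²/K.
ΔT = −F/λ = −3.8/(-2.154) = 1.8 °C.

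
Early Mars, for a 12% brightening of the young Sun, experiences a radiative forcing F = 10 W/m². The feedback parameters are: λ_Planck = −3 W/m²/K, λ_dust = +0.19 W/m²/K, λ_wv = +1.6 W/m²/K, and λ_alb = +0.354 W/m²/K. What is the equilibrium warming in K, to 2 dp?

11.68 K

Net feedback parameter λ = (−3) + (+0.19) + (+1.6) + (+0.354) = -0.856 W/m²/K.
ΔT = −F/λ = −10/(-0.856) = 11.68 K.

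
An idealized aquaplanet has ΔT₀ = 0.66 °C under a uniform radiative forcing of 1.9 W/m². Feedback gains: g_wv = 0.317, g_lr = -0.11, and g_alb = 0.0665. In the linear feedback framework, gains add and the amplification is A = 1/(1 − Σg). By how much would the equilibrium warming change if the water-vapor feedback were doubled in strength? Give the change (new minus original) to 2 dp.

Original: g = 0.2735, ΔT = 0.66/(1−0.2735) = 0.9085 °C.
With doubled water-vapor: g' = 0.5905, ΔT' = 0.66/(1−0.5905) = 1.6117 °C.
Change = 1.6117 − 0.9085 = 0.70 °C.

0.70 °C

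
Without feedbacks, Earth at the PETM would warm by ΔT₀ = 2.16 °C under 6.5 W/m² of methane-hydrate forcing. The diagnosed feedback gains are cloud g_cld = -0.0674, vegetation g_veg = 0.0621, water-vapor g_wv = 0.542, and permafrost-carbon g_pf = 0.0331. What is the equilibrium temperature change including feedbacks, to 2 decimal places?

Total gain g = -0.0674 + 0.0621 + 0.542 + 0.0331 = 0.5698.
Amplification A = 1/(1 − 0.5698) = 2.325.
ΔT = 2.16 × 2.325 = 5.02 °C.

5.02 °C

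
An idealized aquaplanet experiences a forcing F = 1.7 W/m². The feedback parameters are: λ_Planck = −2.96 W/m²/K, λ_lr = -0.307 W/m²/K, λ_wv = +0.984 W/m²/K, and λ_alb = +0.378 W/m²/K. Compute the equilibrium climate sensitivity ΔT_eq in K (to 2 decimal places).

Net feedback parameter λ = (−2.96) + (-0.307) + (+0.984) + (+0.378) = -1.905 W/m²/K.
ΔT = −F/λ = −1.7/(-1.905) = 0.89 K.

0.89 K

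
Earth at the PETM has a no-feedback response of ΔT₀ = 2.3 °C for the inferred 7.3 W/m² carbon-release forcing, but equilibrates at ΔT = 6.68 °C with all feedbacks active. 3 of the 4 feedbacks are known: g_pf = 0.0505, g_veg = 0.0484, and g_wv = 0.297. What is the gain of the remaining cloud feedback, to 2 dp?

0.26

Amplification A = ΔT/ΔT₀ = 6.68/2.3 = 2.904.
Total gain g = 1 − 1/A = 1 − 1/2.904 = 0.6556.
Known gains sum to 0.0505 + 0.0484 + 0.297 = 0.3959.
g_cld = 0.6556 − 0.3959 = 0.26.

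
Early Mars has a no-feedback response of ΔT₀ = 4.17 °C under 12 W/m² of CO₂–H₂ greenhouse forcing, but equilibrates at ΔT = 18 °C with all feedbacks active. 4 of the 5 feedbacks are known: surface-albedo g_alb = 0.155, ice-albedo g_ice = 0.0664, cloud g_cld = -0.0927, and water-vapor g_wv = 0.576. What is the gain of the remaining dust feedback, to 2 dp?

Amplification A = ΔT/ΔT₀ = 18/4.17 = 4.317.
Total gain g = 1 − 1/A = 1 − 1/4.317 = 0.7684.
Known gains sum to 0.155 + 0.0664 − 0.0927 + 0.576 = 0.7047.
g_dust = 0.7684 − 0.7047 = 0.06.

0.06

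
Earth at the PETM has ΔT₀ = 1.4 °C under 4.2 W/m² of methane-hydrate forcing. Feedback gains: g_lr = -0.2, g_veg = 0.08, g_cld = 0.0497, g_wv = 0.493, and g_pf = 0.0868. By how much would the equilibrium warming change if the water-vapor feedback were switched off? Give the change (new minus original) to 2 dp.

-1.43 °C

Original: g = 0.5095, ΔT = 1.4/(1−0.5095) = 2.8542 °C.
Without water-vapor: g' = 0.0165, ΔT' = 1.4/(1−0.0165) = 1.4235 °C.
Change = 1.4235 − 2.8542 = -1.43 °C.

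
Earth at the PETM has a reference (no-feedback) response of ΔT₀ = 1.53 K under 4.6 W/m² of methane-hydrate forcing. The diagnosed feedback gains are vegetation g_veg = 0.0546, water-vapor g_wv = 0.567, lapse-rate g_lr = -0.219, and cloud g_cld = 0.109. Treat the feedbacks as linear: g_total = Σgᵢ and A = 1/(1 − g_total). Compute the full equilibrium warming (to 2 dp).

3.13 K

Total gain g = 0.0546 + 0.567 − 0.219 + 0.109 = 0.5116.
Amplification A = 1/(1 − 0.5116) = 2.048.
ΔT = 1.53 × 2.048 = 3.13 K.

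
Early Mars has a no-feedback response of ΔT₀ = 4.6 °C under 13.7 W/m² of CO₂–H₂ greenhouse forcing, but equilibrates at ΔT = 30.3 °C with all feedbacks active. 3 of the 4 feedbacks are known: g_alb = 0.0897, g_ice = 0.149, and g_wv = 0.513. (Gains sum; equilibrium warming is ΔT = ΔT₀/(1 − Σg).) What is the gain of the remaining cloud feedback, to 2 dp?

0.10

Amplification A = ΔT/ΔT₀ = 30.3/4.6 = 6.587.
Total gain g = 1 − 1/A = 1 − 1/6.587 = 0.8482.
Known gains sum to 0.0897 + 0.149 + 0.513 = 0.7517.
g_cld = 0.8482 − 0.7517 = 0.10.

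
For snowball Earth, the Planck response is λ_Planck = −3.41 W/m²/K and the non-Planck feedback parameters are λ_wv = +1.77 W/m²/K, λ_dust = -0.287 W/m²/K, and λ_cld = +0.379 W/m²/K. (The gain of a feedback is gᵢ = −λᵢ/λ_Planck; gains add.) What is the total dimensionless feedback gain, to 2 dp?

Convert to gains: g_wv = 1.77/3.41 = 0.5191; g_dust = -0.287/3.41 = -0.08416; g_cld = 0.379/3.41 = 0.1111.
Total gain g = 0.54604.

0.55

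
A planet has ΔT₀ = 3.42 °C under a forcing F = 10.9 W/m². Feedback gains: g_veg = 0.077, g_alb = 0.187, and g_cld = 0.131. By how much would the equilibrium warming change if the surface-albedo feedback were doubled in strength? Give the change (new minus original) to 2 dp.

Original: g = 0.395, ΔT = 3.42/(1−0.395) = 5.6529 °C.
With doubled surface-albedo: g' = 0.582, ΔT' = 3.42/(1−0.582) = 8.1818 °C.
Change = 8.1818 − 5.6529 = 2.53 °C.

2.53 °C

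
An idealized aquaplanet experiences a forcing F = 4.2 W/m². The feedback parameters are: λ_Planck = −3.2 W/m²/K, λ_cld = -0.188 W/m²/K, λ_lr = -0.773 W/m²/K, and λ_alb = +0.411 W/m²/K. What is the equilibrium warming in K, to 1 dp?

Net feedback parameter λ = (−3.2) + (-0.188) + (-0.773) + (+0.411) = -3.75 W/m²/K.
ΔT = −F/λ = −4.2/(-3.75) = 1.1 K.

1.1 K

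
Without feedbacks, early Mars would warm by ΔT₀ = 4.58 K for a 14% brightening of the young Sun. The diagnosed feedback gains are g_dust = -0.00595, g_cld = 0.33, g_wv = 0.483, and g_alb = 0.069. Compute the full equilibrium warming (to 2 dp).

Total gain g = -0.00595 + 0.33 + 0.483 + 0.069 = 0.87605.
Amplification A = 1/(1 − 0.87605) = 8.068.
ΔT = 4.58 × 8.068 = 36.95 K.

36.95 K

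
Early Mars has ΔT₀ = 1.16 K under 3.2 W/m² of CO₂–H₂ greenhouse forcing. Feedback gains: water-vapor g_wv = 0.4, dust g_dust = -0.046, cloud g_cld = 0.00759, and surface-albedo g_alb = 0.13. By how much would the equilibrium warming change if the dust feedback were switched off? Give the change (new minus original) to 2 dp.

Original: g = 0.49159, ΔT = 1.16/(1−0.49159) = 2.2816 K.
Without dust: g' = 0.53759, ΔT' = 1.16/(1−0.53759) = 2.5086 K.
Change = 2.5086 − 2.2816 = 0.23 K.

0.23 K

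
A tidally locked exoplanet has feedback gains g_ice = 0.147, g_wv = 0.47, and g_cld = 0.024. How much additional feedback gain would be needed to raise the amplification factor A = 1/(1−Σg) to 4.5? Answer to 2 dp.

Current total gain = 0.641.
Target gain for A = 4.5: g* = 1 − 1/4.5 = 0.7778.
Additional gain needed = 0.7778 − 0.641 = 0.14.

0.14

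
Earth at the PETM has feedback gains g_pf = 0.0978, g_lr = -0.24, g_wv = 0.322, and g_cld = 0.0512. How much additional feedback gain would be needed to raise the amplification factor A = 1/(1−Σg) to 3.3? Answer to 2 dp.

0.47

Current total gain = 0.231.
Target gain for A = 3.3: g* = 1 − 1/3.3 = 0.697.
Additional gain needed = 0.697 − 0.231 = 0.47.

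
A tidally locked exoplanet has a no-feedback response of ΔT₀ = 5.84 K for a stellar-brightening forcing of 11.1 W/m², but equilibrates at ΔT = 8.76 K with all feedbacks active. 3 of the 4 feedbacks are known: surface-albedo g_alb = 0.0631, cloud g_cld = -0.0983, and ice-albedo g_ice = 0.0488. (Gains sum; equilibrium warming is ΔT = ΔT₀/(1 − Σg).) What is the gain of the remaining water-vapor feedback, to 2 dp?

0.32

Amplification A = ΔT/ΔT₀ = 8.76/5.84 = 1.5.
Total gain g = 1 − 1/A = 1 − 1/1.5 = 0.3333.
Known gains sum to 0.0631 − 0.0983 + 0.0488 = 0.0136.
g_wv = 0.3333 − 0.0136 = 0.32.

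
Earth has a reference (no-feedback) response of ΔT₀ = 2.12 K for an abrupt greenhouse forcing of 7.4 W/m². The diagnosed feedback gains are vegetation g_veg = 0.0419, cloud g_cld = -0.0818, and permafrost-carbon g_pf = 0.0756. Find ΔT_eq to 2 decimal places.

2.20 K

Total gain g = 0.0419 − 0.0818 + 0.0756 = 0.0357.
Amplification A = 1/(1 − 0.0357) = 1.037.
ΔT = 2.12 × 1.037 = 2.20 K.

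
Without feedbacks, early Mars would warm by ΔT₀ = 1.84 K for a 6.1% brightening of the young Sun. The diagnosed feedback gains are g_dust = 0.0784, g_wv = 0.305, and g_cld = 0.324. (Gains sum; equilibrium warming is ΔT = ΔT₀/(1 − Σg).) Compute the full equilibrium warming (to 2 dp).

Total gain g = 0.0784 + 0.305 + 0.324 = 0.7074.
Amplification A = 1/(1 − 0.7074) = 3.418.
ΔT = 1.84 × 3.418 = 6.29 K.

6.29 K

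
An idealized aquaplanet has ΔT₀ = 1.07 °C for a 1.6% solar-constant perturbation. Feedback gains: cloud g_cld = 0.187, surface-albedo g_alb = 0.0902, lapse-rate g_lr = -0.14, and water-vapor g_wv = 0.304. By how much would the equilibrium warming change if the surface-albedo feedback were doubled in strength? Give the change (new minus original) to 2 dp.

0.37 °C

Original: g = 0.4412, ΔT = 1.07/(1−0.4412) = 1.9148 °C.
With doubled surface-albedo: g' = 0.5314, ΔT' = 1.07/(1−0.5314) = 2.2834 °C.
Change = 2.2834 − 1.9148 = 0.37 °C.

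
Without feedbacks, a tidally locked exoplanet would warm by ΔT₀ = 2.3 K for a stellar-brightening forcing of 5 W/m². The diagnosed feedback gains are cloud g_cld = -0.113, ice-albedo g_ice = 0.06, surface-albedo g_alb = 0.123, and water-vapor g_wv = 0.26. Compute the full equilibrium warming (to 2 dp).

Total gain g = -0.113 + 0.06 + 0.123 + 0.26 = 0.33.
Amplification A = 1/(1 − 0.33) = 1.493.
ΔT = 2.3 × 1.493 = 3.43 K.

3.43 K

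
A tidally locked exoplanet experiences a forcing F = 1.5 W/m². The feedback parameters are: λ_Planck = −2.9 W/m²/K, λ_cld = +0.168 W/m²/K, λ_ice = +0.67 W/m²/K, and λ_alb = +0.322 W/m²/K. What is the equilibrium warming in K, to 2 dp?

Net feedback parameter λ = (−2.9) + (+0.168) + (+0.67) + (+0.322) = -1.74 W/m²/K.
ΔT = −F/λ = −1.5/(-1.74) = 0.86 K.

0.86 K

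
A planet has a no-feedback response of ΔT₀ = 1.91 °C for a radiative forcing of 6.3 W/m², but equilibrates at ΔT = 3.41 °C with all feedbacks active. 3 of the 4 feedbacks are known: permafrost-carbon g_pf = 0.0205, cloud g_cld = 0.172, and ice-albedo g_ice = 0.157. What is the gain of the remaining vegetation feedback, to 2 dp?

0.09

Amplification A = ΔT/ΔT₀ = 3.41/1.91 = 1.785.
Total gain g = 1 − 1/A = 1 − 1/1.785 = 0.4398.
Known gains sum to 0.0205 + 0.172 + 0.157 = 0.3495.
g_veg = 0.4398 − 0.3495 = 0.09.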